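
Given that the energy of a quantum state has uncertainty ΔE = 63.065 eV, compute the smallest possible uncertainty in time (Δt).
5.219 as

Using the energy-time uncertainty principle:
ΔEΔt ≥ ℏ/2

The minimum uncertainty in time is:
Δt_min = ℏ/(2ΔE)
Δt_min = (1.055e-34 J·s) / (2 × 1.010e-17 J)
Δt_min = 5.219e-18 s = 5.219 as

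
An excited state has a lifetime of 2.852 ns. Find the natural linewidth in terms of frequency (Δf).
27.902 MHz

Using the energy-time uncertainty principle and E = hf:
ΔEΔt ≥ ℏ/2
hΔf·Δt ≥ ℏ/2

The minimum frequency uncertainty is:
Δf = ℏ/(2hτ) = 1/(4πτ)
Δf = 1/(4π × 2.852e-09 s)
Δf = 2.790e+07 Hz = 27.902 MHz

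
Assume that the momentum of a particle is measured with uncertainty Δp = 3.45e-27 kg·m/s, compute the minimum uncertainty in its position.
15.284 nm

Using the Heisenberg uncertainty principle:
ΔxΔp ≥ ℏ/2

The minimum uncertainty in position is:
Δx_min = ℏ/(2Δp)
Δx_min = (1.055e-34 J·s) / (2 × 3.450e-27 kg·m/s)
Δx_min = 1.528e-08 m = 15.284 nm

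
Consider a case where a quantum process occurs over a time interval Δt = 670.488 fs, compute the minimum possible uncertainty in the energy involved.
490.845 μeV

Using the energy-time uncertainty principle:
ΔEΔt ≥ ℏ/2

The minimum uncertainty in energy is:
ΔE_min = ℏ/(2Δt)
ΔE_min = (1.055e-34 J·s) / (2 × 6.705e-13 s)
ΔE_min = 7.864e-23 J = 490.845 μeV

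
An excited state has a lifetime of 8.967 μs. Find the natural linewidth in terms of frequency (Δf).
8.874 kHz

Using the energy-time uncertainty principle and E = hf:
ΔEΔt ≥ ℏ/2
hΔf·Δt ≥ ℏ/2

The minimum frequency uncertainty is:
Δf = ℏ/(2hτ) = 1/(4πτ)
Δf = 1/(4π × 8.967e-06 s)
Δf = 8.874e+03 Hz = 8.874 kHz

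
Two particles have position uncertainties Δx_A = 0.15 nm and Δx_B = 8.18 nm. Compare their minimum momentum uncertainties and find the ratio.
Particle A has the larger minimum momentum uncertainty, by a factor of 54.53.

For each particle, the minimum momentum uncertainty is Δp_min = ℏ/(2Δx):

Particle A: Δp_A = ℏ/(2×1.500e-10 m) = 3.515e-25 kg·m/s
Particle B: Δp_B = ℏ/(2×8.180e-09 m) = 6.446e-27 kg·m/s

Ratio: Δp_A/Δp_B = 54.53

Since Δp_min ∝ 1/Δx, the particle with smaller position uncertainty (A) has larger momentum uncertainty.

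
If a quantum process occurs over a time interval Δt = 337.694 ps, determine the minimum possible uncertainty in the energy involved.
974.569 neV

Using the energy-time uncertainty principle:
ΔEΔt ≥ ℏ/2

The minimum uncertainty in energy is:
ΔE_min = ℏ/(2Δt)
ΔE_min = (1.055e-34 J·s) / (2 × 3.377e-10 s)
ΔE_min = 1.561e-25 J = 974.569 neV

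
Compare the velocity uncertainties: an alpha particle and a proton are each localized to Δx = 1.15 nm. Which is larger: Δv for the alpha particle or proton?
The proton has the larger minimum velocity uncertainty, by a ratio of 4.0.

For both particles, Δp_min = ℏ/(2Δx) = 4.585e-26 kg·m/s (same for both).

The velocity uncertainty is Δv = Δp/m:
- alpha particle: Δv = 4.585e-26 / 6.645e-27 = 6.900e+00 m/s = 6.900 m/s
- proton: Δv = 4.585e-26 / 1.673e-27 = 2.741e+01 m/s = 27.413 m/s

Ratio: 2.741e+01 / 6.900e+00 = 4.0

The lighter particle has larger velocity uncertainty because Δv ∝ 1/m.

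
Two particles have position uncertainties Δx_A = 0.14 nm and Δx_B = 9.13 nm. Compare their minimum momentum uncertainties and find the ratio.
Particle A has the larger minimum momentum uncertainty, by a factor of 65.21.

For each particle, the minimum momentum uncertainty is Δp_min = ℏ/(2Δx):

Particle A: Δp_A = ℏ/(2×1.400e-10 m) = 3.766e-25 kg·m/s
Particle B: Δp_B = ℏ/(2×9.130e-09 m) = 5.775e-27 kg·m/s

Ratio: Δp_A/Δp_B = 65.21

Since Δp_min ∝ 1/Δx, the particle with smaller position uncertainty (A) has larger momentum uncertainty.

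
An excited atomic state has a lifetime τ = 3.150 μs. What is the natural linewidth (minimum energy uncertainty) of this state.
104.478 peV

Using the energy-time uncertainty principle:
ΔEΔt ≥ ℏ/2

The lifetime τ represents the time uncertainty Δt.
The natural linewidth (minimum energy uncertainty) is:

ΔE = ℏ/(2τ)
ΔE = (1.055e-34 J·s) / (2 × 3.150e-06 s)
ΔE = 1.674e-29 J = 104.478 peV

This natural linewidth limits the precision of spectroscopic measurements.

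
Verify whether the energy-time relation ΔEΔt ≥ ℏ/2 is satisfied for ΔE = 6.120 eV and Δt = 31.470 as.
No, it violates the uncertainty relation.

Calculate the product ΔEΔt:
ΔE = 6.120 eV = 9.805e-19 J
ΔEΔt = (9.805e-19 J) × (3.147e-17 s)
ΔEΔt = 3.086e-35 J·s

Compare to the minimum allowed value ℏ/2:
ℏ/2 = 5.273e-35 J·s

Since ΔEΔt = 3.086e-35 J·s < 5.273e-35 J·s = ℏ/2,
this violates the uncertainty relation.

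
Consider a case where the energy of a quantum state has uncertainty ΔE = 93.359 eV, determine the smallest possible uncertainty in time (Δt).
3.525 as

Using the energy-time uncertainty principle:
ΔEΔt ≥ ℏ/2

The minimum uncertainty in time is:
Δt_min = ℏ/(2ΔE)
Δt_min = (1.055e-34 J·s) / (2 × 1.496e-17 J)
Δt_min = 3.525e-18 s = 3.525 as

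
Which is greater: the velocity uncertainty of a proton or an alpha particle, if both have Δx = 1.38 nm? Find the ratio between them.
The proton has the larger minimum velocity uncertainty, by a ratio of 4.0.

For both particles, Δp_min = ℏ/(2Δx) = 3.821e-26 kg·m/s (same for both).

The velocity uncertainty is Δv = Δp/m:
- proton: Δv = 3.821e-26 / 1.673e-27 = 2.284e+01 m/s = 22.844 m/s
- alpha particle: Δv = 3.821e-26 / 6.645e-27 = 5.750e+00 m/s = 5.750 m/s

Ratio: 2.284e+01 / 5.750e+00 = 4.0

The lighter particle has larger velocity uncertainty because Δv ∝ 1/m.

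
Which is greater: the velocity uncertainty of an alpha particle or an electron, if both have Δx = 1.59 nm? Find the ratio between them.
The electron has the larger minimum velocity uncertainty, by a ratio of 7294.3.

For both particles, Δp_min = ℏ/(2Δx) = 3.316e-26 kg·m/s (same for both).

The velocity uncertainty is Δv = Δp/m:
- alpha particle: Δv = 3.316e-26 / 6.645e-27 = 4.991e+00 m/s = 4.991 m/s
- electron: Δv = 3.316e-26 / 9.109e-31 = 3.640e+04 m/s = 36.405 km/s

Ratio: 3.640e+04 / 4.991e+00 = 7294.3

The lighter particle has larger velocity uncertainty because Δv ∝ 1/m.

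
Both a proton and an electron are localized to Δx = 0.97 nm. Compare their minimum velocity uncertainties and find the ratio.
The electron has the larger minimum velocity uncertainty, by a ratio of 1836.2.

For both particles, Δp_min = ℏ/(2Δx) = 5.436e-26 kg·m/s (same for both).

The velocity uncertainty is Δv = Δp/m:
- proton: Δv = 5.436e-26 / 1.673e-27 = 3.250e+01 m/s = 32.499 m/s
- electron: Δv = 5.436e-26 / 9.109e-31 = 5.967e+04 m/s = 59.674 km/s

Ratio: 5.967e+04 / 3.250e+01 = 1836.2

The lighter particle has larger velocity uncertainty because Δv ∝ 1/m.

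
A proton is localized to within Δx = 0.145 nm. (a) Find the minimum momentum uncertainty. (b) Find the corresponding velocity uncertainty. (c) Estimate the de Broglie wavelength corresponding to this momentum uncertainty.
(a) Δp_min = 3.636 × 10^-25 kg·m/s
(b) Δv_min = 217.410 m/s
(c) λ_dB = 1.822 nm

Step-by-step:

(a) From the uncertainty principle:
Δp_min = ℏ/(2Δx) = (1.055e-34 J·s)/(2 × 1.450e-10 m) = 3.636e-25 kg·m/s

(b) The velocity uncertainty:
Δv = Δp/m = (3.636e-25 kg·m/s)/(1.673e-27 kg) = 2.174e+02 m/s = 217.410 m/s

(c) The de Broglie wavelength for this momentum:
λ = h/p = (6.626e-34 J·s)/(3.636e-25 kg·m/s) = 1.822e-09 m = 1.822 nm

Note: The de Broglie wavelength is comparable to the localization size, as expected from wave-particle duality.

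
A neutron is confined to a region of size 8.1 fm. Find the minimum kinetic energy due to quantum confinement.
78.956 keV

Using the uncertainty principle:

1. Position uncertainty: Δx ≈ 8.100e-15 m
2. Minimum momentum uncertainty: Δp = ℏ/(2Δx) = 6.510e-21 kg·m/s
3. Minimum kinetic energy:
   KE = (Δp)²/(2m) = (6.510e-21)²/(2 × 1.675e-27 kg)
   KE = 1.265e-14 J = 78.956 keV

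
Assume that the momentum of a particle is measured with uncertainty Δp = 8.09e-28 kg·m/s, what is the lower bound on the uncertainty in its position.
65.177 nm

Using the Heisenberg uncertainty principle:
ΔxΔp ≥ ℏ/2

The minimum uncertainty in position is:
Δx_min = ℏ/(2Δp)
Δx_min = (1.055e-34 J·s) / (2 × 8.090e-28 kg·m/s)
Δx_min = 6.518e-08 m = 65.177 nm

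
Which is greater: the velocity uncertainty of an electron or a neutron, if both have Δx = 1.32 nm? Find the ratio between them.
The electron has the larger minimum velocity uncertainty, by a ratio of 1838.7.

For both particles, Δp_min = ℏ/(2Δx) = 3.995e-26 kg·m/s (same for both).

The velocity uncertainty is Δv = Δp/m:
- electron: Δv = 3.995e-26 / 9.109e-31 = 4.385e+04 m/s = 43.851 km/s
- neutron: Δv = 3.995e-26 / 1.675e-27 = 2.385e+01 m/s = 23.849 m/s

Ratio: 4.385e+04 / 2.385e+01 = 1838.7

The lighter particle has larger velocity uncertainty because Δv ∝ 1/m.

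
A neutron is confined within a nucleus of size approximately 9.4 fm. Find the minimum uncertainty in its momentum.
5.609 × 10^-21 kg·m/s

Using the Heisenberg uncertainty principle:
ΔxΔp ≥ ℏ/2

With Δx ≈ L = 9.400e-15 m (the confinement size):
Δp_min = ℏ/(2Δx)
Δp_min = (1.055e-34 J·s) / (2 × 9.400e-15 m)
Δp_min = 5.609e-21 kg·m/s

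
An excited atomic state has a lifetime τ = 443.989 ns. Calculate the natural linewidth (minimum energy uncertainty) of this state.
741.248 peV

Using the energy-time uncertainty principle:
ΔEΔt ≥ ℏ/2

The lifetime τ represents the time uncertainty Δt.
The natural linewidth (minimum energy uncertainty) is:

ΔE = ℏ/(2τ)
ΔE = (1.055e-34 J·s) / (2 × 4.440e-07 s)
ΔE = 1.188e-28 J = 741.248 peV

This natural linewidth limits the precision of spectroscopic measurements.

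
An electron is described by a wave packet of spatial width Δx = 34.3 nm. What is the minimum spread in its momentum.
1.537 × 10^-27 kg·m/s

For a wave packet, the spatial width Δx and momentum spread Δp are related by the uncertainty principle:
ΔxΔp ≥ ℏ/2

The minimum momentum spread is:
Δp_min = ℏ/(2Δx)
Δp_min = (1.055e-34 J·s) / (2 × 3.430e-08 m)
Δp_min = 1.537e-27 kg·m/s

A wave packet cannot have both a well-defined position and well-defined momentum.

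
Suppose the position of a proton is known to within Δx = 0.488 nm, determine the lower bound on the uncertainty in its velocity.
64.599 m/s

Using the Heisenberg uncertainty principle and Δp = mΔv:
ΔxΔp ≥ ℏ/2
Δx(mΔv) ≥ ℏ/2

The minimum uncertainty in velocity is:
Δv_min = ℏ/(2mΔx)
Δv_min = (1.055e-34 J·s) / (2 × 1.673e-27 kg × 4.880e-10 m)
Δv_min = 6.460e+01 m/s = 64.599 m/s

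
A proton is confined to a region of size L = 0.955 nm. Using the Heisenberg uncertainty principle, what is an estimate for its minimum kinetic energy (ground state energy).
5.688 μeV

Using the uncertainty principle to estimate ground state energy:

1. The position uncertainty is approximately the confinement size:
   Δx ≈ L = 9.550e-10 m

2. From ΔxΔp ≥ ℏ/2, the minimum momentum uncertainty is:
   Δp ≈ ℏ/(2L) = 5.521e-26 kg·m/s

3. The kinetic energy is approximately:
   KE ≈ (Δp)²/(2m) = (5.521e-26)²/(2 × 1.673e-27 kg)
   KE ≈ 9.113e-25 J = 5.688 μeV

This is an order-of-magnitude estimate of the ground state energy.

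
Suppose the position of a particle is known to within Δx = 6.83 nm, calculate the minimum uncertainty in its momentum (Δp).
7.720 × 10^-27 kg·m/s

Using the Heisenberg uncertainty principle:
ΔxΔp ≥ ℏ/2

The minimum uncertainty in momentum is:
Δp_min = ℏ/(2Δx)
Δp_min = (1.055e-34 J·s) / (2 × 6.830e-09 m)
Δp_min = 7.720e-27 kg·m/s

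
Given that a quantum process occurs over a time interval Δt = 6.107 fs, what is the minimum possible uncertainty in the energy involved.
53.890 meV

Using the energy-time uncertainty principle:
ΔEΔt ≥ ℏ/2

The minimum uncertainty in energy is:
ΔE_min = ℏ/(2Δt)
ΔE_min = (1.055e-34 J·s) / (2 × 6.107e-15 s)
ΔE_min = 8.634e-21 J = 53.890 meV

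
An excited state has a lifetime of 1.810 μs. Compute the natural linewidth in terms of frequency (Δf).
43.965 kHz

Using the energy-time uncertainty principle and E = hf:
ΔEΔt ≥ ℏ/2
hΔf·Δt ≥ ℏ/2

The minimum frequency uncertainty is:
Δf = ℏ/(2hτ) = 1/(4πτ)
Δf = 1/(4π × 1.810e-06 s)
Δf = 4.397e+04 Hz = 43.965 kHz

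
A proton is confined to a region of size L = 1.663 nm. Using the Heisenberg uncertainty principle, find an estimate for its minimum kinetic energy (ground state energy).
1.876 μeV

Using the uncertainty principle to estimate ground state energy:

1. The position uncertainty is approximately the confinement size:
   Δx ≈ L = 1.663e-09 m

2. From ΔxΔp ≥ ℏ/2, the minimum momentum uncertainty is:
   Δp ≈ ℏ/(2L) = 3.171e-26 kg·m/s

3. The kinetic energy is approximately:
   KE ≈ (Δp)²/(2m) = (3.171e-26)²/(2 × 1.673e-27 kg)
   KE ≈ 3.005e-25 J = 1.876 μeV

This is an order-of-magnitude estimate of the ground state energy.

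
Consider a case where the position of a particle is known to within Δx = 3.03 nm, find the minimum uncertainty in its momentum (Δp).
1.740 × 10^-26 kg·m/s

Using the Heisenberg uncertainty principle:
ΔxΔp ≥ ℏ/2

The minimum uncertainty in momentum is:
Δp_min = ℏ/(2Δx)
Δp_min = (1.055e-34 J·s) / (2 × 3.030e-09 m)
Δp_min = 1.740e-26 kg·m/s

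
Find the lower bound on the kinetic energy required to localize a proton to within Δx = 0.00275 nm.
685.944 meV

Localizing a particle requires giving it sufficient momentum uncertainty:

1. From uncertainty principle: Δp ≥ ℏ/(2Δx)
   Δp_min = (1.055e-34 J·s) / (2 × 2.750e-12 m)
   Δp_min = 1.917e-23 kg·m/s

2. This momentum uncertainty corresponds to kinetic energy:
   KE ≈ (Δp)²/(2m) = (1.917e-23)²/(2 × 1.673e-27 kg)
   KE = 1.099e-19 J = 685.944 meV

Tighter localization requires more energy.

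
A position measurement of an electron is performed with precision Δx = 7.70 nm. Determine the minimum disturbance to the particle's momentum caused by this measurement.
6.848 × 10^-27 kg·m/s

The uncertainty principle implies that measuring position disturbs momentum:
ΔxΔp ≥ ℏ/2

When we measure position with precision Δx, we necessarily introduce a momentum uncertainty:
Δp ≥ ℏ/(2Δx)
Δp_min = (1.055e-34 J·s) / (2 × 7.700e-09 m)
Δp_min = 6.848e-27 kg·m/s

The more precisely we measure position, the greater the momentum disturbance.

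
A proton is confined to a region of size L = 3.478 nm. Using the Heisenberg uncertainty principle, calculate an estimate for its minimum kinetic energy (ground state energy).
428.840 neV

Using the uncertainty principle to estimate ground state energy:

1. The position uncertainty is approximately the confinement size:
   Δx ≈ L = 3.478e-09 m

2. From ΔxΔp ≥ ℏ/2, the minimum momentum uncertainty is:
   Δp ≈ ℏ/(2L) = 1.516e-26 kg·m/s

3. The kinetic energy is approximately:
   KE ≈ (Δp)²/(2m) = (1.516e-26)²/(2 × 1.673e-27 kg)
   KE ≈ 6.871e-26 J = 428.840 neV

This is an order-of-magnitude estimate of the ground state energy.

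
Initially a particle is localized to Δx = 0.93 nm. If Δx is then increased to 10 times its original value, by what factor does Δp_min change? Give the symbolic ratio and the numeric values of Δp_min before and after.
Original Δp_min = 5.670 × 10^-26 kg·m/s; new Δp'_min = 5.670 × 10^-27 kg·m/s; ratio Δp'_min/Δp_min = 1/10.

From the uncertainty principle ΔxΔp ≥ ℏ/2, the minimum momentum uncertainty is Δp_min = ℏ/(2Δx).

Original (Δx = 0.93 nm = 9.300e-10 m):
Δp_min = (1.055e-34 J·s)/(2 × 9.300e-10 m) = 5.670e-26 kg·m/s

When Δx → 10Δx:
Δp'_min = ℏ/(2 × 10Δx) = (1/10) × ℏ/(2Δx) = (1/10) × Δp_min
Δp'_min = 1/10 × 5.670e-26 kg·m/s = 5.670e-27 kg·m/s

Since Δp_min ∝ 1/Δx, when Δx is increased to 10 times its original value, Δp_min decreases to 1/10 of its original value.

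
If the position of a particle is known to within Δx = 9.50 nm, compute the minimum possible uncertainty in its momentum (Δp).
5.550 × 10^-27 kg·m/s

Using the Heisenberg uncertainty principle:
ΔxΔp ≥ ℏ/2

The minimum uncertainty in momentum is:
Δp_min = ℏ/(2Δx)
Δp_min = (1.055e-34 J·s) / (2 × 9.500e-09 m)
Δp_min = 5.550e-27 kg·m/s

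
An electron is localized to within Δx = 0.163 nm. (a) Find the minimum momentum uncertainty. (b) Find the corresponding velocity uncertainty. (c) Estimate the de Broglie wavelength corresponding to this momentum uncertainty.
(a) Δp_min = 3.235 × 10^-25 kg·m/s
(b) Δv_min = 355.115 km/s
(c) λ_dB = 2.048 nm

Step-by-step:

(a) From the uncertainty principle:
Δp_min = ℏ/(2Δx) = (1.055e-34 J·s)/(2 × 1.630e-10 m) = 3.235e-25 kg·m/s

(b) The velocity uncertainty:
Δv = Δp/m = (3.235e-25 kg·m/s)/(9.109e-31 kg) = 3.551e+05 m/s = 355.115 km/s

(c) The de Broglie wavelength for this momentum:
λ = h/p = (6.626e-34 J·s)/(3.235e-25 kg·m/s) = 2.048e-09 m = 2.048 nm

Note: The de Broglie wavelength is comparable to the localization size, as expected from wave-particle duality.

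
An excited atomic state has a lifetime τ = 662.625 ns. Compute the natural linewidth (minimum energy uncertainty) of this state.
496.670 peV

Using the energy-time uncertainty principle:
ΔEΔt ≥ ℏ/2

The lifetime τ represents the time uncertainty Δt.
The natural linewidth (minimum energy uncertainty) is:

ΔE = ℏ/(2τ)
ΔE = (1.055e-34 J·s) / (2 × 6.626e-07 s)
ΔE = 7.958e-29 J = 496.670 peV

This natural linewidth limits the precision of spectroscopic measurements.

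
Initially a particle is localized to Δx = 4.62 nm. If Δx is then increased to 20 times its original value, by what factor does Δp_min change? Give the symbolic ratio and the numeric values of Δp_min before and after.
Original Δp_min = 1.141 × 10^-26 kg·m/s; new Δp'_min = 5.707 × 10^-28 kg·m/s; ratio Δp'_min/Δp_min = 1/20.

From the uncertainty principle ΔxΔp ≥ ℏ/2, the minimum momentum uncertainty is Δp_min = ℏ/(2Δx).

Original (Δx = 4.62 nm = 4.620e-09 m):
Δp_min = (1.055e-34 J·s)/(2 × 4.620e-09 m) = 1.141e-26 kg·m/s

When Δx → 20Δx:
Δp'_min = ℏ/(2 × 20Δx) = (1/20) × ℏ/(2Δx) = (1/20) × Δp_min
Δp'_min = 1/20 × 1.141e-26 kg·m/s = 5.707e-28 kg·m/s

Since Δp_min ∝ 1/Δx, when Δx is increased to 20 times its original value, Δp_min decreases to 1/20 of its original value.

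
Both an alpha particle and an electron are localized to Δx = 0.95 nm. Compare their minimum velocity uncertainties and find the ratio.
The electron has the larger minimum velocity uncertainty, by a ratio of 7294.3.

For both particles, Δp_min = ℏ/(2Δx) = 5.550e-26 kg·m/s (same for both).

The velocity uncertainty is Δv = Δp/m:
- alpha particle: Δv = 5.550e-26 / 6.645e-27 = 8.353e+00 m/s = 8.353 m/s
- electron: Δv = 5.550e-26 / 9.109e-31 = 6.093e+04 m/s = 60.930 km/s

Ratio: 6.093e+04 / 8.353e+00 = 7294.3

The lighter particle has larger velocity uncertainty because Δv ∝ 1/m.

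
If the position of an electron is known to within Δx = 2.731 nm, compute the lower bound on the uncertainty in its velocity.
21.195 km/s

Using the Heisenberg uncertainty principle and Δp = mΔv:
ΔxΔp ≥ ℏ/2
Δx(mΔv) ≥ ℏ/2

The minimum uncertainty in velocity is:
Δv_min = ℏ/(2mΔx)
Δv_min = (1.055e-34 J·s) / (2 × 9.109e-31 kg × 2.731e-09 m)
Δv_min = 2.120e+04 m/s = 21.195 km/s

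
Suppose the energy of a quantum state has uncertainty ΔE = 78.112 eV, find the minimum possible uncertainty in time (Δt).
4.213 as

Using the energy-time uncertainty principle:
ΔEΔt ≥ ℏ/2

The minimum uncertainty in time is:
Δt_min = ℏ/(2ΔE)
Δt_min = (1.055e-34 J·s) / (2 × 1.251e-17 J)
Δt_min = 4.213e-18 s = 4.213 as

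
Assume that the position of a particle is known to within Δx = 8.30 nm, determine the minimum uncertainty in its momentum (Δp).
6.353 × 10^-27 kg·m/s

Using the Heisenberg uncertainty principle:
ΔxΔp ≥ ℏ/2

The minimum uncertainty in momentum is:
Δp_min = ℏ/(2Δx)
Δp_min = (1.055e-34 J·s) / (2 × 8.300e-09 m)
Δp_min = 6.353e-27 kg·m/s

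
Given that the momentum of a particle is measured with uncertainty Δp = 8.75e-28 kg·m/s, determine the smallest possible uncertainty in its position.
60.261 nm

Using the Heisenberg uncertainty principle:
ΔxΔp ≥ ℏ/2

The minimum uncertainty in position is:
Δx_min = ℏ/(2Δp)
Δx_min = (1.055e-34 J·s) / (2 × 8.750e-28 kg·m/s)
Δx_min = 6.026e-08 m = 60.261 nm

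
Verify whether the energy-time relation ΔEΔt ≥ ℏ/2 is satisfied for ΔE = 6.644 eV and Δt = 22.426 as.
No, it violates the uncertainty relation.

Calculate the product ΔEΔt:
ΔE = 6.644 eV = 1.064e-18 J
ΔEΔt = (1.064e-18 J) × (2.243e-17 s)
ΔEΔt = 2.387e-35 J·s

Compare to the minimum allowed value ℏ/2:
ℏ/2 = 5.273e-35 J·s

Since ΔEΔt = 2.387e-35 J·s < 5.273e-35 J·s = ℏ/2,
this violates the uncertainty relation.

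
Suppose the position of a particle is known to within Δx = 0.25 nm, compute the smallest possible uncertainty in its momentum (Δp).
2.109 × 10^-25 kg·m/s

Using the Heisenberg uncertainty principle:
ΔxΔp ≥ ℏ/2

The minimum uncertainty in momentum is:
Δp_min = ℏ/(2Δx)
Δp_min = (1.055e-34 J·s) / (2 × 2.500e-10 m)
Δp_min = 2.109e-25 kg·m/s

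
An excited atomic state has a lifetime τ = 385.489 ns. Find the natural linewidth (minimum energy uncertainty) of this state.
853.736 peV

Using the energy-time uncertainty principle:
ΔEΔt ≥ ℏ/2

The lifetime τ represents the time uncertainty Δt.
The natural linewidth (minimum energy uncertainty) is:

ΔE = ℏ/(2τ)
ΔE = (1.055e-34 J·s) / (2 × 3.855e-07 s)
ΔE = 1.368e-28 J = 853.736 peV

This natural linewidth limits the precision of spectroscopic measurements.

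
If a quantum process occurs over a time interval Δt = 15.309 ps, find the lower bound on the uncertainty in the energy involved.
21.498 μeV

Using the energy-time uncertainty principle:
ΔEΔt ≥ ℏ/2

The minimum uncertainty in energy is:
ΔE_min = ℏ/(2Δt)
ΔE_min = (1.055e-34 J·s) / (2 × 1.531e-11 s)
ΔE_min = 3.444e-24 J = 21.498 μeV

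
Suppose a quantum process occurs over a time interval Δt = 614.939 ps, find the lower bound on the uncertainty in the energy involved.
535.185 neV

Using the energy-time uncertainty principle:
ΔEΔt ≥ ℏ/2

The minimum uncertainty in energy is:
ΔE_min = ℏ/(2Δt)
ΔE_min = (1.055e-34 J·s) / (2 × 6.149e-10 s)
ΔE_min = 8.575e-26 J = 535.185 neV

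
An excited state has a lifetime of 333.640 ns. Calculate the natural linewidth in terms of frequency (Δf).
238.513 kHz

Using the energy-time uncertainty principle and E = hf:
ΔEΔt ≥ ℏ/2
hΔf·Δt ≥ ℏ/2

The minimum frequency uncertainty is:
Δf = ℏ/(2hτ) = 1/(4πτ)
Δf = 1/(4π × 3.336e-07 s)
Δf = 2.385e+05 Hz = 238.513 kHz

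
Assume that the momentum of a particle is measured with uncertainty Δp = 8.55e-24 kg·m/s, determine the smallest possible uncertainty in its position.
6.167 pm

Using the Heisenberg uncertainty principle:
ΔxΔp ≥ ℏ/2

The minimum uncertainty in position is:
Δx_min = ℏ/(2Δp)
Δx_min = (1.055e-34 J·s) / (2 × 8.550e-24 kg·m/s)
Δx_min = 6.167e-12 m = 6.167 pm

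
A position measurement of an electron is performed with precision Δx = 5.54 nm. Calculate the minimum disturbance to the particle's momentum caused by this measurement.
9.518 × 10^-27 kg·m/s

The uncertainty principle implies that measuring position disturbs momentum:
ΔxΔp ≥ ℏ/2

When we measure position with precision Δx, we necessarily introduce a momentum uncertainty:
Δp ≥ ℏ/(2Δx)
Δp_min = (1.055e-34 J·s) / (2 × 5.540e-09 m)
Δp_min = 9.518e-27 kg·m/s

The more precisely we measure position, the greater the momentum disturbance.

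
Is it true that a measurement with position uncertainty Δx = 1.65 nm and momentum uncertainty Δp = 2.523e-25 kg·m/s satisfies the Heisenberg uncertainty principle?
Yes, it satisfies the uncertainty principle.

Calculate the product ΔxΔp:
ΔxΔp = (1.650e-09 m) × (2.523e-25 kg·m/s)
ΔxΔp = 4.163e-34 J·s

Compare to the minimum allowed value ℏ/2:
ℏ/2 = 5.273e-35 J·s

Since ΔxΔp = 4.163e-34 J·s ≥ 5.273e-35 J·s = ℏ/2,
the measurement satisfies the uncertainty principle.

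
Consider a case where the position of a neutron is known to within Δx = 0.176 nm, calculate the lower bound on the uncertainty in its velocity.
178.870 m/s

Using the Heisenberg uncertainty principle and Δp = mΔv:
ΔxΔp ≥ ℏ/2
Δx(mΔv) ≥ ℏ/2

The minimum uncertainty in velocity is:
Δv_min = ℏ/(2mΔx)
Δv_min = (1.055e-34 J·s) / (2 × 1.675e-27 kg × 1.760e-10 m)
Δv_min = 1.789e+02 m/s = 178.870 m/s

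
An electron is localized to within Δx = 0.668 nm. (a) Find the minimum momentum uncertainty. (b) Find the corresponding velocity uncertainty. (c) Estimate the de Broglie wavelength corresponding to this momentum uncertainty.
(a) Δp_min = 7.894 × 10^-26 kg·m/s
(b) Δv_min = 86.652 km/s
(c) λ_dB = 8.394 nm

Step-by-step:

(a) From the uncertainty principle:
Δp_min = ℏ/(2Δx) = (1.055e-34 J·s)/(2 × 6.680e-10 m) = 7.894e-26 kg·m/s

(b) The velocity uncertainty:
Δv = Δp/m = (7.894e-26 kg·m/s)/(9.109e-31 kg) = 8.665e+04 m/s = 86.652 km/s

(c) The de Broglie wavelength for this momentum:
λ = h/p = (6.626e-34 J·s)/(7.894e-26 kg·m/s) = 8.394e-09 m = 8.394 nm

Note: The de Broglie wavelength is comparable to the localization size, as expected from wave-particle duality.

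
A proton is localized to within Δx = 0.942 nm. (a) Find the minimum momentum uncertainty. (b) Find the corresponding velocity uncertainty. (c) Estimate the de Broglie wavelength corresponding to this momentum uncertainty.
(a) Δp_min = 5.598 × 10^-26 kg·m/s
(b) Δv_min = 33.466 m/s
(c) λ_dB = 11.838 nm

Step-by-step:

(a) From the uncertainty principle:
Δp_min = ℏ/(2Δx) = (1.055e-34 J·s)/(2 × 9.420e-10 m) = 5.598e-26 kg·m/s

(b) The velocity uncertainty:
Δv = Δp/m = (5.598e-26 kg·m/s)/(1.673e-27 kg) = 3.347e+01 m/s = 33.466 m/s

(c) The de Broglie wavelength for this momentum:
λ = h/p = (6.626e-34 J·s)/(5.598e-26 kg·m/s) = 1.184e-08 m = 11.838 nm

Note: The de Broglie wavelength is comparable to the localization size, as expected from wave-particle duality.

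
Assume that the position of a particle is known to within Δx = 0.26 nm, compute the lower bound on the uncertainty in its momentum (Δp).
2.028 × 10^-25 kg·m/s

Using the Heisenberg uncertainty principle:
ΔxΔp ≥ ℏ/2

The minimum uncertainty in momentum is:
Δp_min = ℏ/(2Δx)
Δp_min = (1.055e-34 J·s) / (2 × 2.600e-10 m)
Δp_min = 2.028e-25 kg·m/s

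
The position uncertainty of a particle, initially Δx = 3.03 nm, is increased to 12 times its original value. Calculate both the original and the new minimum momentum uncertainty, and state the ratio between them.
Original Δp_min = 1.740 × 10^-26 kg·m/s; new Δp'_min = 1.450 × 10^-27 kg·m/s; ratio Δp'_min/Δp_min = 1/12.

From the uncertainty principle ΔxΔp ≥ ℏ/2, the minimum momentum uncertainty is Δp_min = ℏ/(2Δx).

Original (Δx = 3.03 nm = 3.030e-09 m):
Δp_min = (1.055e-34 J·s)/(2 × 3.030e-09 m) = 1.740e-26 kg·m/s

When Δx → 12Δx:
Δp'_min = ℏ/(2 × 12Δx) = (1/12) × ℏ/(2Δx) = (1/12) × Δp_min
Δp'_min = 1/12 × 1.740e-26 kg·m/s = 1.450e-27 kg·m/s

Since Δp_min ∝ 1/Δx, when Δx is increased to 12 times its original value, Δp_min decreases to 1/12 of its original value.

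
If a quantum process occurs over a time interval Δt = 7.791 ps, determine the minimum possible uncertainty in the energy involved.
42.242 μeV

Using the energy-time uncertainty principle:
ΔEΔt ≥ ℏ/2

The minimum uncertainty in energy is:
ΔE_min = ℏ/(2Δt)
ΔE_min = (1.055e-34 J·s) / (2 × 7.791e-12 s)
ΔE_min = 6.768e-24 J = 42.242 μeV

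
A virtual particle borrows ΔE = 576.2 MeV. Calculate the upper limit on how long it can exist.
5.712 × 10^-25 s

Using the energy-time uncertainty principle:
ΔEΔt ≥ ℏ/2

For a virtual particle borrowing energy ΔE, the maximum lifetime is:
Δt_max = ℏ/(2ΔE)

Converting energy:
ΔE = 576.2 MeV = 9.232e-11 J

Δt_max = (1.055e-34 J·s) / (2 × 9.232e-11 J)
Δt_max = 5.712e-25 s = 5.712 × 10^-25 s

Virtual particles with higher borrowed energy exist for shorter times.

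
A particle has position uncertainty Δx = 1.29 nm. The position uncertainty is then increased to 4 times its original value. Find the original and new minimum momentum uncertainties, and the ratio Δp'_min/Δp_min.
Original Δp_min = 4.087 × 10^-26 kg·m/s; new Δp'_min = 1.022 × 10^-26 kg·m/s; ratio Δp'_min/Δp_min = 1/4.

From the uncertainty principle ΔxΔp ≥ ℏ/2, the minimum momentum uncertainty is Δp_min = ℏ/(2Δx).

Original (Δx = 1.29 nm = 1.290e-09 m):
Δp_min = (1.055e-34 J·s)/(2 × 1.290e-09 m) = 4.087e-26 kg·m/s

When Δx → 4Δx:
Δp'_min = ℏ/(2 × 4Δx) = (1/4) × ℏ/(2Δx) = (1/4) × Δp_min
Δp'_min = 1/4 × 4.087e-26 kg·m/s = 1.022e-26 kg·m/s

Since Δp_min ∝ 1/Δx, when Δx is increased to 4 times its original value, Δp_min decreases to 1/4 of its original value.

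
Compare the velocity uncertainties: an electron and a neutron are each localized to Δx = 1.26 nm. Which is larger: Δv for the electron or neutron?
The electron has the larger minimum velocity uncertainty, by a ratio of 1838.7.

For both particles, Δp_min = ℏ/(2Δx) = 4.185e-26 kg·m/s (same for both).

The velocity uncertainty is Δv = Δp/m:
- electron: Δv = 4.185e-26 / 9.109e-31 = 4.594e+04 m/s = 45.940 km/s
- neutron: Δv = 4.185e-26 / 1.675e-27 = 2.499e+01 m/s = 24.985 m/s

Ratio: 4.594e+04 / 2.499e+01 = 1838.7

The lighter particle has larger velocity uncertainty because Δv ∝ 1/m.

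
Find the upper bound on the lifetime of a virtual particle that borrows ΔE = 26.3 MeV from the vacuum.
12.514 ys

Using the energy-time uncertainty principle:
ΔEΔt ≥ ℏ/2

For a virtual particle borrowing energy ΔE, the maximum lifetime is:
Δt_max = ℏ/(2ΔE)

Converting energy:
ΔE = 26.3 MeV = 4.214e-12 J

Δt_max = (1.055e-34 J·s) / (2 × 4.214e-12 J)
Δt_max = 1.251e-23 s = 12.514 ys

Virtual particles with higher borrowed energy exist for shorter times.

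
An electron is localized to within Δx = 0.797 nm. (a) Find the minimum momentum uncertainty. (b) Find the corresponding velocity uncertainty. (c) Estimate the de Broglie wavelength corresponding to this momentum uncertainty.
(a) Δp_min = 6.616 × 10^-26 kg·m/s
(b) Δv_min = 72.627 km/s
(c) λ_dB = 10.015 nm

Step-by-step:

(a) From the uncertainty principle:
Δp_min = ℏ/(2Δx) = (1.055e-34 J·s)/(2 × 7.970e-10 m) = 6.616e-26 kg·m/s

(b) The velocity uncertainty:
Δv = Δp/m = (6.616e-26 kg·m/s)/(9.109e-31 kg) = 7.263e+04 m/s = 72.627 km/s

(c) The de Broglie wavelength for this momentum:
λ = h/p = (6.626e-34 J·s)/(6.616e-26 kg·m/s) = 1.002e-08 m = 10.015 nm

Note: The de Broglie wavelength is comparable to the localization size, as expected from wave-particle duality.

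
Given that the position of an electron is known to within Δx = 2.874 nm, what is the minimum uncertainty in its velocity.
20.141 km/s

Using the Heisenberg uncertainty principle and Δp = mΔv:
ΔxΔp ≥ ℏ/2
Δx(mΔv) ≥ ℏ/2

The minimum uncertainty in velocity is:
Δv_min = ℏ/(2mΔx)
Δv_min = (1.055e-34 J·s) / (2 × 9.109e-31 kg × 2.874e-09 m)
Δv_min = 2.014e+04 m/s = 20.141 km/s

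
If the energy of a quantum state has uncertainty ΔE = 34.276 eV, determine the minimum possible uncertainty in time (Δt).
9.602 as

Using the energy-time uncertainty principle:
ΔEΔt ≥ ℏ/2

The minimum uncertainty in time is:
Δt_min = ℏ/(2ΔE)
Δt_min = (1.055e-34 J·s) / (2 × 5.492e-18 J)
Δt_min = 9.602e-18 s = 9.602 as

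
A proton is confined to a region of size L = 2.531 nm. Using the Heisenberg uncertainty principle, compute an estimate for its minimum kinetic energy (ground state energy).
809.785 neV

Using the uncertainty principle to estimate ground state energy:

1. The position uncertainty is approximately the confinement size:
   Δx ≈ L = 2.531e-09 m

2. From ΔxΔp ≥ ℏ/2, the minimum momentum uncertainty is:
   Δp ≈ ℏ/(2L) = 2.083e-26 kg·m/s

3. The kinetic energy is approximately:
   KE ≈ (Δp)²/(2m) = (2.083e-26)²/(2 × 1.673e-27 kg)
   KE ≈ 1.297e-25 J = 809.785 neV

This is an order-of-magnitude estimate of the ground state energy.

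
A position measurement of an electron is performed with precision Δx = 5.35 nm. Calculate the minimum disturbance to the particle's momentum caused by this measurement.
9.856 × 10^-27 kg·m/s

The uncertainty principle implies that measuring position disturbs momentum:
ΔxΔp ≥ ℏ/2

When we measure position with precision Δx, we necessarily introduce a momentum uncertainty:
Δp ≥ ℏ/(2Δx)
Δp_min = (1.055e-34 J·s) / (2 × 5.350e-09 m)
Δp_min = 9.856e-27 kg·m/s

The more precisely we measure position, the greater the momentum disturbance.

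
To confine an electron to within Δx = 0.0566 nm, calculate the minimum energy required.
2.973 eV

Localizing a particle requires giving it sufficient momentum uncertainty:

1. From uncertainty principle: Δp ≥ ℏ/(2Δx)
   Δp_min = (1.055e-34 J·s) / (2 × 5.660e-11 m)
   Δp_min = 9.316e-25 kg·m/s

2. This momentum uncertainty corresponds to kinetic energy:
   KE ≈ (Δp)²/(2m) = (9.316e-25)²/(2 × 9.109e-31 kg)
   KE = 4.764e-19 J = 2.973 eV

Tighter localization requires more energy.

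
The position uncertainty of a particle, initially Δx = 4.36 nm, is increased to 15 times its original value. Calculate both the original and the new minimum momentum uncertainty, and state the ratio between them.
Original Δp_min = 1.209 × 10^-26 kg·m/s; new Δp'_min = 8.062 × 10^-28 kg·m/s; ratio Δp'_min/Δp_min = 1/15.

From the uncertainty principle ΔxΔp ≥ ℏ/2, the minimum momentum uncertainty is Δp_min = ℏ/(2Δx).

Original (Δx = 4.36 nm = 4.360e-09 m):
Δp_min = (1.055e-34 J·s)/(2 × 4.360e-09 m) = 1.209e-26 kg·m/s

When Δx → 15Δx:
Δp'_min = ℏ/(2 × 15Δx) = (1/15) × ℏ/(2Δx) = (1/15) × Δp_min
Δp'_min = 1/15 × 1.209e-26 kg·m/s = 8.062e-28 kg·m/s

Since Δp_min ∝ 1/Δx, when Δx is increased to 15 times its original value, Δp_min decreases to 1/15 of its original value.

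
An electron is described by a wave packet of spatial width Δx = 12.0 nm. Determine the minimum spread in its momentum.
4.394 × 10^-27 kg·m/s

For a wave packet, the spatial width Δx and momentum spread Δp are related by the uncertainty principle:
ΔxΔp ≥ ℏ/2

The minimum momentum spread is:
Δp_min = ℏ/(2Δx)
Δp_min = (1.055e-34 J·s) / (2 × 1.200e-08 m)
Δp_min = 4.394e-27 kg·m/s

A wave packet cannot have both a well-defined position and well-defined momentum.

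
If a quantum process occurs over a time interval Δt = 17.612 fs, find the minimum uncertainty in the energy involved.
18.686 meV

Using the energy-time uncertainty principle:
ΔEΔt ≥ ℏ/2

The minimum uncertainty in energy is:
ΔE_min = ℏ/(2Δt)
ΔE_min = (1.055e-34 J·s) / (2 × 1.761e-14 s)
ΔE_min = 2.994e-21 J = 18.686 meV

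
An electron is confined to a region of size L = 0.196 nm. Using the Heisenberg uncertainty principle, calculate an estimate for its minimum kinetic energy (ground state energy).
247.942 meV

Using the uncertainty principle to estimate ground state energy:

1. The position uncertainty is approximately the confinement size:
   Δx ≈ L = 1.960e-10 m

2. From ΔxΔp ≥ ℏ/2, the minimum momentum uncertainty is:
   Δp ≈ ℏ/(2L) = 2.690e-25 kg·m/s

3. The kinetic energy is approximately:
   KE ≈ (Δp)²/(2m) = (2.690e-25)²/(2 × 9.109e-31 kg)
   KE ≈ 3.972e-20 J = 247.942 meV

This is an order-of-magnitude estimate of the ground state energy.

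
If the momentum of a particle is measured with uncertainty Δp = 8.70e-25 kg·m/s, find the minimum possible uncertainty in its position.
60.608 pm

Using the Heisenberg uncertainty principle:
ΔxΔp ≥ ℏ/2

The minimum uncertainty in position is:
Δx_min = ℏ/(2Δp)
Δx_min = (1.055e-34 J·s) / (2 × 8.700e-25 kg·m/s)
Δx_min = 6.061e-11 m = 60.608 pm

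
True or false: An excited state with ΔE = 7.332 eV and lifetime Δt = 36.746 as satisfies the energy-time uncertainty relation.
No, it violates the uncertainty relation.

Calculate the product ΔEΔt:
ΔE = 7.332 eV = 1.175e-18 J
ΔEΔt = (1.175e-18 J) × (3.675e-17 s)
ΔEΔt = 4.317e-35 J·s

Compare to the minimum allowed value ℏ/2:
ℏ/2 = 5.273e-35 J·s

Since ΔEΔt = 4.317e-35 J·s < 5.273e-35 J·s = ℏ/2,
this violates the uncertainty relation.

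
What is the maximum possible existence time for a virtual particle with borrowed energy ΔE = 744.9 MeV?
4.418 × 10^-25 s

Using the energy-time uncertainty principle:
ΔEΔt ≥ ℏ/2

For a virtual particle borrowing energy ΔE, the maximum lifetime is:
Δt_max = ℏ/(2ΔE)

Converting energy:
ΔE = 744.9 MeV = 1.193e-10 J

Δt_max = (1.055e-34 J·s) / (2 × 1.193e-10 J)
Δt_max = 4.418e-25 s = 4.418 × 10^-25 s

Virtual particles with higher borrowed energy exist for shorter times.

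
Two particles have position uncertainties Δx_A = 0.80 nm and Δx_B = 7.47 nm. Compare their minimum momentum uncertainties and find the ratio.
Particle A has the larger minimum momentum uncertainty, by a factor of 9.34.

For each particle, the minimum momentum uncertainty is Δp_min = ℏ/(2Δx):

Particle A: Δp_A = ℏ/(2×8.000e-10 m) = 6.591e-26 kg·m/s
Particle B: Δp_B = ℏ/(2×7.470e-09 m) = 7.059e-27 kg·m/s

Ratio: Δp_A/Δp_B = 9.34

Since Δp_min ∝ 1/Δx, the particle with smaller position uncertainty (A) has larger momentum uncertainty.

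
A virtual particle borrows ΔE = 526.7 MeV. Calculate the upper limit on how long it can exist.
6.248 × 10^-25 s

Using the energy-time uncertainty principle:
ΔEΔt ≥ ℏ/2

For a virtual particle borrowing energy ΔE, the maximum lifetime is:
Δt_max = ℏ/(2ΔE)

Converting energy:
ΔE = 526.7 MeV = 8.439e-11 J

Δt_max = (1.055e-34 J·s) / (2 × 8.439e-11 J)
Δt_max = 6.248e-25 s = 6.248 × 10^-25 s

Virtual particles with higher borrowed energy exist for shorter times.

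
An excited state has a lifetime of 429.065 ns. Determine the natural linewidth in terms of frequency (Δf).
185.467 kHz

Using the energy-time uncertainty principle and E = hf:
ΔEΔt ≥ ℏ/2
hΔf·Δt ≥ ℏ/2

The minimum frequency uncertainty is:
Δf = ℏ/(2hτ) = 1/(4πτ)
Δf = 1/(4π × 4.291e-07 s)
Δf = 1.855e+05 Hz = 185.467 kHz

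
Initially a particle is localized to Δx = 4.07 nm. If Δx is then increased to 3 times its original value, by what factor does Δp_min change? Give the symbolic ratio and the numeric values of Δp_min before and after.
Original Δp_min = 1.296 × 10^-26 kg·m/s; new Δp'_min = 4.318 × 10^-27 kg·m/s; ratio Δp'_min/Δp_min = 1/3.

From the uncertainty principle ΔxΔp ≥ ℏ/2, the minimum momentum uncertainty is Δp_min = ℏ/(2Δx).

Original (Δx = 4.07 nm = 4.070e-09 m):
Δp_min = (1.055e-34 J·s)/(2 × 4.070e-09 m) = 1.296e-26 kg·m/s

When Δx → 3Δx:
Δp'_min = ℏ/(2 × 3Δx) = (1/3) × ℏ/(2Δx) = (1/3) × Δp_min
Δp'_min = 1/3 × 1.296e-26 kg·m/s = 4.318e-27 kg·m/s

Since Δp_min ∝ 1/Δx, when Δx is increased to 3 times its original value, Δp_min decreases to 1/3 of its original value.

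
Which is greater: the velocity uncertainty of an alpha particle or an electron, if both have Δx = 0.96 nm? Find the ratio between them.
The electron has the larger minimum velocity uncertainty, by a ratio of 7294.3.

For both particles, Δp_min = ℏ/(2Δx) = 5.493e-26 kg·m/s (same for both).

The velocity uncertainty is Δv = Δp/m:
- alpha particle: Δv = 5.493e-26 / 6.645e-27 = 8.266e+00 m/s = 8.266 m/s
- electron: Δv = 5.493e-26 / 9.109e-31 = 6.030e+04 m/s = 60.296 km/s

Ratio: 6.030e+04 / 8.266e+00 = 7294.3

The lighter particle has larger velocity uncertainty because Δv ∝ 1/m.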